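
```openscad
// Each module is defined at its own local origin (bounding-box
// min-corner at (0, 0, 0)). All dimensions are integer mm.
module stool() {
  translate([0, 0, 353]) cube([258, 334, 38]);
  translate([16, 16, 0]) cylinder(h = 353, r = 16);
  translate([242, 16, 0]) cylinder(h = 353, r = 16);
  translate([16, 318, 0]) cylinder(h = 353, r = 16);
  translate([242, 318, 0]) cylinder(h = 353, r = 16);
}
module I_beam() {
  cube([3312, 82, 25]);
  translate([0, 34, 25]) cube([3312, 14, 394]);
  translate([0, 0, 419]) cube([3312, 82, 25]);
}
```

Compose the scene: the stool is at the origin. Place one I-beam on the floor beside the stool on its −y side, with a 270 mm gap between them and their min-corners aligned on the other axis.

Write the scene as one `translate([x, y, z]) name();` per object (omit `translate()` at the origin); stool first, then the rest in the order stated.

stool();
translate([0, -352, 0]) I_beam();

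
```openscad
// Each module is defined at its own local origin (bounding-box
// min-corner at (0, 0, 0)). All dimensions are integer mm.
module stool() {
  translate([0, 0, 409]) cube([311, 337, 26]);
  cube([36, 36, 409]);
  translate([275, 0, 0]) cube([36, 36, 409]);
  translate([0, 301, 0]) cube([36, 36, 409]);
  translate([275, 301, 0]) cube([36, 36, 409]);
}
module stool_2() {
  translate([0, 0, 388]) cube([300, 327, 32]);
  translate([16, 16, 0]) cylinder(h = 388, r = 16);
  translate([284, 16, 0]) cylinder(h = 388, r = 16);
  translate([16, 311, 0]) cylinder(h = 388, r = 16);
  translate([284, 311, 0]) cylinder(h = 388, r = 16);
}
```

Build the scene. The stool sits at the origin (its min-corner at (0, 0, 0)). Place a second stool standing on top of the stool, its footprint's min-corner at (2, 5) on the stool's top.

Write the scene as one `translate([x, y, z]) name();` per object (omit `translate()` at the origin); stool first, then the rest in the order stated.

stool();
translate([2, 5, 435]) stool_2();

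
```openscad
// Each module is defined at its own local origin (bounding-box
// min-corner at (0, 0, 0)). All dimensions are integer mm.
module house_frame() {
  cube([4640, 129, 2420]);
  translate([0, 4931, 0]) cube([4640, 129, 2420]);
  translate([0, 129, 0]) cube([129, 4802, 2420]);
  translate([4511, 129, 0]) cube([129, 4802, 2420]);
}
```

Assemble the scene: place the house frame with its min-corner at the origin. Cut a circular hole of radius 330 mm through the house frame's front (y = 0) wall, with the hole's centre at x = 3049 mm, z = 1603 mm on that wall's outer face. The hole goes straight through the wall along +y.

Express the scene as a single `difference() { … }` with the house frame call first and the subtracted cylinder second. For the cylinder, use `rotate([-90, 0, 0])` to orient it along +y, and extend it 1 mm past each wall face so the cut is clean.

difference() {
  house_frame();
  translate([3049, -1, 1603]) rotate([-90, 0, 0]) cylinder(h = 131, r = 330);
}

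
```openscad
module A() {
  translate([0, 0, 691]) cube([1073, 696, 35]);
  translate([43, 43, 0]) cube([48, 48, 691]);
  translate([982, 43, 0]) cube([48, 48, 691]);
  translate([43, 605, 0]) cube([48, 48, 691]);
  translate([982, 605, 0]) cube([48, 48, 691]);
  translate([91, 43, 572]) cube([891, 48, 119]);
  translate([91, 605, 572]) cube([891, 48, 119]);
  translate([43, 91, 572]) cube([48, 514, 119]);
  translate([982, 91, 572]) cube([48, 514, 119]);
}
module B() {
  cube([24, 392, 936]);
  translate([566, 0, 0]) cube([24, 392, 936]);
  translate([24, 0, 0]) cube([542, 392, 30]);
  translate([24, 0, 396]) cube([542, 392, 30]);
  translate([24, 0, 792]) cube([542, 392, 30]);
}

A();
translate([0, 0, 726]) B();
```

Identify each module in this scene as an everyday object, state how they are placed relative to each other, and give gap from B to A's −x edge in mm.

The bookshelf's min-x is at 0; the table's min-x is 0; gap = 0 mm.

A is a table. B is a bookshelf. The bookshelf is on top of the table. The gap from the bookshelf to the table's −x edge is 0 mm.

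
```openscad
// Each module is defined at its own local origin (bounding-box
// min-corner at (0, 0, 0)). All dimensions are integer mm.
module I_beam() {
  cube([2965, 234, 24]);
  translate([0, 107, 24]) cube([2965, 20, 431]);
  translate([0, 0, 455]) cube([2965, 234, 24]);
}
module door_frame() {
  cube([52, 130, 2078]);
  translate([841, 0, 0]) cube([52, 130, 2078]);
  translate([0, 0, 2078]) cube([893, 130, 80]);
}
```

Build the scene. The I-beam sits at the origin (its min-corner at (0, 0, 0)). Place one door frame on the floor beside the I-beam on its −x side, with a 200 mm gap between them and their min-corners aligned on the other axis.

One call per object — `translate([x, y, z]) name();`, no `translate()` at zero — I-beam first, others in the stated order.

I_beam();
translate([-1093, 0, 0]) door_frame();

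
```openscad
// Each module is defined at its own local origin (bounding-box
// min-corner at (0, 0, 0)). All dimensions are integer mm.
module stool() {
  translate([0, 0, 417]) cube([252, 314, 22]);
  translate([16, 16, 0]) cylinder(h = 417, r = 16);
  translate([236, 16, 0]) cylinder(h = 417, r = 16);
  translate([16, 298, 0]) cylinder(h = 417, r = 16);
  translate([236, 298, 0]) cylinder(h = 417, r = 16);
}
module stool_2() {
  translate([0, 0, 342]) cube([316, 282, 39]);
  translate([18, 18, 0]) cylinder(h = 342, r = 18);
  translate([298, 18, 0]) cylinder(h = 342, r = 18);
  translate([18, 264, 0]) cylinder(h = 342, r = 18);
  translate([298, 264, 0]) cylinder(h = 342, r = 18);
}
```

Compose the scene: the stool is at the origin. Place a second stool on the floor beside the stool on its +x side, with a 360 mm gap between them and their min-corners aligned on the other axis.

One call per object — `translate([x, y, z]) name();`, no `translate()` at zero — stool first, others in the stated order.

stool();
translate([612, 0, 0]) stool_2();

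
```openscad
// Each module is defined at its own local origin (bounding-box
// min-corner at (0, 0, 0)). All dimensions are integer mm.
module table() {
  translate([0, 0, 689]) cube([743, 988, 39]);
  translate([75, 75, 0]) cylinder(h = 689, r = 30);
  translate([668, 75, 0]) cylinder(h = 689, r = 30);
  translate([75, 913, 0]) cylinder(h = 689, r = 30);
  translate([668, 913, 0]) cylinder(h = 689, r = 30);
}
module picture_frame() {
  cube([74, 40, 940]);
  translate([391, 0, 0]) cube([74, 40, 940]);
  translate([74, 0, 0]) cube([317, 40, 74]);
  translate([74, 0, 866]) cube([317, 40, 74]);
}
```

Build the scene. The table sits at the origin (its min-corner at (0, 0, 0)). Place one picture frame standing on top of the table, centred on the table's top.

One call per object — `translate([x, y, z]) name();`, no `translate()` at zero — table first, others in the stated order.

table();
translate([139, 474, 728]) picture_frame();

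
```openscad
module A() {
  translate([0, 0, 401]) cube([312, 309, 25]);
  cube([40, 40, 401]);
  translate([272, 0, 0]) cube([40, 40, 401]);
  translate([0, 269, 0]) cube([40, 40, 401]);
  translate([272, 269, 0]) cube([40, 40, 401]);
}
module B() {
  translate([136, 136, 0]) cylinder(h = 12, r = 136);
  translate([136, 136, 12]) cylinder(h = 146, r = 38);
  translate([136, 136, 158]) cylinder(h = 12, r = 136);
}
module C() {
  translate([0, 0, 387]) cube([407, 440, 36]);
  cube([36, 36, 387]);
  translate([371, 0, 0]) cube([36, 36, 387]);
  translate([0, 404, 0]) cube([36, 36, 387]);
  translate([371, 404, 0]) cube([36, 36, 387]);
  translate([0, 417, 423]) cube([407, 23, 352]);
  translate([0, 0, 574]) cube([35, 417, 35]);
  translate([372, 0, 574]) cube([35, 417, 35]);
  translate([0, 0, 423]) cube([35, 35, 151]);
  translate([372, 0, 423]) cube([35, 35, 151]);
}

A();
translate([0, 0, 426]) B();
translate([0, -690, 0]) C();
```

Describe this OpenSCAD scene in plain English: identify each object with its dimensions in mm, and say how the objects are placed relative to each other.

A is a simple wooden stool: a rectangular seat 312 mm (x) by 309 mm (y), 25 mm thick, top face at z = 426 mm, on four square legs, each 40×40 mm in cross-section. The legs rest on z = 0, each flush with a corner of the seat.

B is a spool: two coaxial disc flanges of radius 136 mm and thickness 12 mm, joined by a core cylinder of radius 38 mm and height 146 mm. The lower flange rests on z = 0 and the three cylinders share a vertical axis.

C is a chair. The seat is a 407×440×36 mm slab with its top at z = 423 mm, on four 36×36 mm corner legs (flush with the seat edges, standing on z = 0). A flat backrest 23 mm thick, 352 mm tall, spans the full seat width and rises from the seat top along its +y edge, rear face flush with the rear of the seat. Two armrests of 35×35 mm section run along each side from the seat's front edge to the front of the backrest, top faces 186 mm above the seat top and outer faces flush with the seat's x-edges; a 35×35 mm post under the front of each armrest stands on the seat at the front corner.

The spool is on top of the stool. The chair is on the floor beside the stool on its −y side.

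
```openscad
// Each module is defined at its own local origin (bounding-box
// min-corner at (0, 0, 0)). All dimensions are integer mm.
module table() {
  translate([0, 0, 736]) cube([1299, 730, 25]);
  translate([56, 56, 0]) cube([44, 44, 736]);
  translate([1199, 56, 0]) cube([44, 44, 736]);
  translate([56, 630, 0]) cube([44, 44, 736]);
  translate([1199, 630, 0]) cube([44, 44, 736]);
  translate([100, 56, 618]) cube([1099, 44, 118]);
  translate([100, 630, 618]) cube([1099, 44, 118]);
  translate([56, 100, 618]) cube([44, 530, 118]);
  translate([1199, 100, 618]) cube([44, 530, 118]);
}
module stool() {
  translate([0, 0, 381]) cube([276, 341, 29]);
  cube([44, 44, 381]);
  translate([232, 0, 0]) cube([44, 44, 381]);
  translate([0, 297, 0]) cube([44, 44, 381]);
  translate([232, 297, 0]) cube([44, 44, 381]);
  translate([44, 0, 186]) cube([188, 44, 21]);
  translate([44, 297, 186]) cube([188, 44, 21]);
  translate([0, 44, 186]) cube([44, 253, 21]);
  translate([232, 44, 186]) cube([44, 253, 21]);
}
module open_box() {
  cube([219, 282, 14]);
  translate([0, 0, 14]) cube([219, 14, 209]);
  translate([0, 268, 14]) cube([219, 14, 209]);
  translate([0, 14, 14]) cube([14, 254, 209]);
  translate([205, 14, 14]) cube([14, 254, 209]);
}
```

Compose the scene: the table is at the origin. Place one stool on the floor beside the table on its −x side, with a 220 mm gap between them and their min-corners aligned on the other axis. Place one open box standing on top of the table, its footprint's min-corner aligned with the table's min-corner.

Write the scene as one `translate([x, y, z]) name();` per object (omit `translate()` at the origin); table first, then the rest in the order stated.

table();
translate([-496, 0, 0]) stool();
translate([0, 0, 761]) open_box();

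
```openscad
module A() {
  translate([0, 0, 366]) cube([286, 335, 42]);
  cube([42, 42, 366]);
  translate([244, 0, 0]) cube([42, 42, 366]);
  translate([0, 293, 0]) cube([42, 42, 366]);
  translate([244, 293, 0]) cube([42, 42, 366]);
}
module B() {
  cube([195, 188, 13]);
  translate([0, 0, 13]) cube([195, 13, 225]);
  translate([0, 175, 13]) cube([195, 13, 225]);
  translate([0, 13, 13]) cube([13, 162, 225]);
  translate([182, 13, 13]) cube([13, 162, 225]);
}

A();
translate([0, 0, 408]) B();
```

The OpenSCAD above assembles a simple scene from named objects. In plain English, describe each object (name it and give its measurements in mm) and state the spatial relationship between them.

A is a simple wooden stool: a rectangular seat 286 mm (x) by 335 mm (y), 42 mm thick, top face at z = 408 mm, on four square legs, each 42×42 mm in cross-section. The legs rest on z = 0, each flush with a corner of the seat.

B is an open storage box with external size 195×188×238 mm and wall thickness 13 mm (the base is also 13 mm thick). The base covers the whole footprint; the four walls stand on the base, with the y-facing walls full-width and the x-facing walls fitting between their inner faces.

The open box is on top of the stool.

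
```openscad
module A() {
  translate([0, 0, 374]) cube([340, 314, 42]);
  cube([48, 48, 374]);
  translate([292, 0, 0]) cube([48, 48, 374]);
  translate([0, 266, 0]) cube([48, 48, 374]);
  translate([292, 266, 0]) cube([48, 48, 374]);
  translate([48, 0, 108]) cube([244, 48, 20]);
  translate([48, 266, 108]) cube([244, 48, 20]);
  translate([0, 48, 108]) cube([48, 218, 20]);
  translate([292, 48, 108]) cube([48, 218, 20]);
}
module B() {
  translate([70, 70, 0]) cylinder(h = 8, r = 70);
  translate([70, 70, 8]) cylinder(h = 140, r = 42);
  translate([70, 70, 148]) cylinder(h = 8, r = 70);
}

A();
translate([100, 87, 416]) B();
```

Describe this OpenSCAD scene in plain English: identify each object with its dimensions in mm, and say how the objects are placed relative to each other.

A is a simple wooden stool: a rectangular seat 340 mm (x) by 314 mm (y), 42 mm thick, top face at z = 416 mm, on four square legs, each 48×48 mm in cross-section. The legs rest on z = 0, each flush with a corner of the seat. Four stretchers, 48 mm wide and 20 mm tall, connect adjacent legs with their undersides at z = 108 mm, each running between the inner faces of the legs it joins and aligned with the legs' outer faces on the other axis.

B is a spool: two coaxial disc flanges of radius 70 mm and thickness 8 mm, joined by a core cylinder of radius 42 mm and height 140 mm. The lower flange rests on z = 0 and the three cylinders share a vertical axis.

The spool is on top of the stool, centred.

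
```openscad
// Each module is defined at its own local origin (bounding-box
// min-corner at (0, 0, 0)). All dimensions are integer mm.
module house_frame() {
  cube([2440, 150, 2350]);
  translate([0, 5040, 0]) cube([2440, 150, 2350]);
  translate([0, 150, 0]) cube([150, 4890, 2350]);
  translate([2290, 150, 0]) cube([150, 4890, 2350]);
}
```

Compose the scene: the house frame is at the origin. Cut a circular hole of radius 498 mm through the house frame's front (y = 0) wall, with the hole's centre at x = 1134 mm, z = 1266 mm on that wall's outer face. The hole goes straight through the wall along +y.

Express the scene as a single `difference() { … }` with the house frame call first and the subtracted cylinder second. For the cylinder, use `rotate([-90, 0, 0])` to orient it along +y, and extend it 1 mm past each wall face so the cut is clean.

difference() {
  house_frame();
  translate([1134, -1, 1266]) rotate([-90, 0, 0]) cylinder(h = 152, r = 498);
}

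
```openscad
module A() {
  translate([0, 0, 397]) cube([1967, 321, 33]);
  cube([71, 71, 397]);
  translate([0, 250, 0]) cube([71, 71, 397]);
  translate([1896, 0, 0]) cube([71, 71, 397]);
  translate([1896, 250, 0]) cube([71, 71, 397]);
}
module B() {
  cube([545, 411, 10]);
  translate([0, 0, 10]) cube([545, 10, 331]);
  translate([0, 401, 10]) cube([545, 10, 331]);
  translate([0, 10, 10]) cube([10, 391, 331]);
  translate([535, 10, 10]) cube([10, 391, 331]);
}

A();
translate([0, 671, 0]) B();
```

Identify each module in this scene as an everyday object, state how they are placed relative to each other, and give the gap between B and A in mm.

The open box's nearest face is 350 mm from the bench's +y face.

A is a bench. B is an open box. The open box is on the floor beside the bench on its +y side. The gap between the open box and the bench is 350 mm.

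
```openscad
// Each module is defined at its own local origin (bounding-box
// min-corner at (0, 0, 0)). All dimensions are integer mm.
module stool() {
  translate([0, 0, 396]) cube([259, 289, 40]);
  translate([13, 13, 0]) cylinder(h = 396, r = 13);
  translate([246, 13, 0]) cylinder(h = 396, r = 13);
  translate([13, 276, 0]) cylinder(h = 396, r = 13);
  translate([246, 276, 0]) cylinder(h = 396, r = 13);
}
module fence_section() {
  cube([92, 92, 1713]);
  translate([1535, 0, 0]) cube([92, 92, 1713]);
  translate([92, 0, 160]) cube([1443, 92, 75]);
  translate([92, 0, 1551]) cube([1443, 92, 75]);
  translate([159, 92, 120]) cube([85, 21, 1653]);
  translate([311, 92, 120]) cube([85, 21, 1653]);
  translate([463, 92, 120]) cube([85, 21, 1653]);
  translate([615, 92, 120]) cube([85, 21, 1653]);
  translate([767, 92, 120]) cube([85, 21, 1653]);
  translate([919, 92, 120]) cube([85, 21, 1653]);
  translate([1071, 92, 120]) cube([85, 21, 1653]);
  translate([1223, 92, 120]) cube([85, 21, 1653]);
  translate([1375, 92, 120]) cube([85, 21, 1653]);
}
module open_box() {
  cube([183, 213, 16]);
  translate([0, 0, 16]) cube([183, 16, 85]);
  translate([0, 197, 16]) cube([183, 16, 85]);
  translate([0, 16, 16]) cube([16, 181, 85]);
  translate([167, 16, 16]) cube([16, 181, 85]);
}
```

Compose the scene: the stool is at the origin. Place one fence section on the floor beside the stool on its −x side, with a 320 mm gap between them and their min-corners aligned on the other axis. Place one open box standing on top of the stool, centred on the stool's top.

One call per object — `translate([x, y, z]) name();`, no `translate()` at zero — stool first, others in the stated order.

stool();
translate([-1947, 0, 0]) fence_section();
translate([38, 38, 436]) open_box();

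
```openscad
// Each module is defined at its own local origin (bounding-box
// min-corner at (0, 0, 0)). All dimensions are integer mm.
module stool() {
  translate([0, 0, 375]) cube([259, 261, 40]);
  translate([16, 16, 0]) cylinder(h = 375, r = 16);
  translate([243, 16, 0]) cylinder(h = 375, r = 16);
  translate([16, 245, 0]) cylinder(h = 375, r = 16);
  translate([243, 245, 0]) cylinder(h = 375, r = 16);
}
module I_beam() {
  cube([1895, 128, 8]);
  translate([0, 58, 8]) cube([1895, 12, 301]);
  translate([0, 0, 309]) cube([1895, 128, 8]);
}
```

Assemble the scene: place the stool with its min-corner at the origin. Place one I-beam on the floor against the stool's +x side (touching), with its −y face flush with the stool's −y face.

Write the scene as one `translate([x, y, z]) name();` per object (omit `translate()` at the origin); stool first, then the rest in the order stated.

stool();
translate([259, 0, 0]) I_beam();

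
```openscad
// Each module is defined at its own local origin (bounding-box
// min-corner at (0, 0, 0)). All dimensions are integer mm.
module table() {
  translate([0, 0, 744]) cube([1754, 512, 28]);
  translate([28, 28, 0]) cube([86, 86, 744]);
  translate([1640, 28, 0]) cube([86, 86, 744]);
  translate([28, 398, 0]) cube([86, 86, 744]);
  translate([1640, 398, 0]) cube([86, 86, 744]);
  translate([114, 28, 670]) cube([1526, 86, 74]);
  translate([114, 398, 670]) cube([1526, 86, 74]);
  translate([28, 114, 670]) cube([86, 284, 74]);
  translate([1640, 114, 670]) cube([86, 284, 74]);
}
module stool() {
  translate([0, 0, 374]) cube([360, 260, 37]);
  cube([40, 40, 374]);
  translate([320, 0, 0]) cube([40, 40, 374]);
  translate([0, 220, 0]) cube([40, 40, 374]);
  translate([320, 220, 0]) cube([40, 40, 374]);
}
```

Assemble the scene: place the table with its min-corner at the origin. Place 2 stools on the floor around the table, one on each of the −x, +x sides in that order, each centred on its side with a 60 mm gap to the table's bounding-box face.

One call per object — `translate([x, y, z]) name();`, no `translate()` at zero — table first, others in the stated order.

table();
translate([-420, 126, 0]) stool();
translate([1814, 126, 0]) stool();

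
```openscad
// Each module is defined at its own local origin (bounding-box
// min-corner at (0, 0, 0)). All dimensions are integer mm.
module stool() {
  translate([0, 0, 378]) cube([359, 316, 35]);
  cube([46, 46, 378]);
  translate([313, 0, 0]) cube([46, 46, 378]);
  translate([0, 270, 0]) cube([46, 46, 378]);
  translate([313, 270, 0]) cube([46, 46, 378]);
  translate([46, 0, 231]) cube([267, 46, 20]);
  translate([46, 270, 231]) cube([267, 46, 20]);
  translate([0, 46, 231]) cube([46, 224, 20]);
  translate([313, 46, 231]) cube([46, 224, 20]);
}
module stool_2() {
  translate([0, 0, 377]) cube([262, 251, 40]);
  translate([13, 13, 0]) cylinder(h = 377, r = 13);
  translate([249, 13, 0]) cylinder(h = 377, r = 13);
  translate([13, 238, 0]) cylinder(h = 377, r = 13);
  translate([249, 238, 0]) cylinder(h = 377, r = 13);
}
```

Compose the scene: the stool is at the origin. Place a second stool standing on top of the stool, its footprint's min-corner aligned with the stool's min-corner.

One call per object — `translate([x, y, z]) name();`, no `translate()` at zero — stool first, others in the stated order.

stool();
translate([0, 0, 413]) stool_2();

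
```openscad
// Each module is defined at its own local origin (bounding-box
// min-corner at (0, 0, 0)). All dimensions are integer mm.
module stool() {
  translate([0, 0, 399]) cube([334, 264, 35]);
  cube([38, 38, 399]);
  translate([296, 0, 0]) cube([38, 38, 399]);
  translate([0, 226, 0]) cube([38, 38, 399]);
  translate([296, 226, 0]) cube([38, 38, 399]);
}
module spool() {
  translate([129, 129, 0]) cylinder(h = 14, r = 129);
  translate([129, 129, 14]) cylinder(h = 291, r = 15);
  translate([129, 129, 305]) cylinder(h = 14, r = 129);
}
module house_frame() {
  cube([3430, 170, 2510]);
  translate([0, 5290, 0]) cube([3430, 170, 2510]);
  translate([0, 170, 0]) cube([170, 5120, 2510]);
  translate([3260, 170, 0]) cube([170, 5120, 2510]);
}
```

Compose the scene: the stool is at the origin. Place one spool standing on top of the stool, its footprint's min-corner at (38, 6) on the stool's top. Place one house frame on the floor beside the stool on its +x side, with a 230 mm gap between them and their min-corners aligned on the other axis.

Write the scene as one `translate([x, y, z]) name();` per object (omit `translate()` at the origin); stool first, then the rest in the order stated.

stool();
translate([38, 6, 434]) spool();
translate([564, 0, 0]) house_frame();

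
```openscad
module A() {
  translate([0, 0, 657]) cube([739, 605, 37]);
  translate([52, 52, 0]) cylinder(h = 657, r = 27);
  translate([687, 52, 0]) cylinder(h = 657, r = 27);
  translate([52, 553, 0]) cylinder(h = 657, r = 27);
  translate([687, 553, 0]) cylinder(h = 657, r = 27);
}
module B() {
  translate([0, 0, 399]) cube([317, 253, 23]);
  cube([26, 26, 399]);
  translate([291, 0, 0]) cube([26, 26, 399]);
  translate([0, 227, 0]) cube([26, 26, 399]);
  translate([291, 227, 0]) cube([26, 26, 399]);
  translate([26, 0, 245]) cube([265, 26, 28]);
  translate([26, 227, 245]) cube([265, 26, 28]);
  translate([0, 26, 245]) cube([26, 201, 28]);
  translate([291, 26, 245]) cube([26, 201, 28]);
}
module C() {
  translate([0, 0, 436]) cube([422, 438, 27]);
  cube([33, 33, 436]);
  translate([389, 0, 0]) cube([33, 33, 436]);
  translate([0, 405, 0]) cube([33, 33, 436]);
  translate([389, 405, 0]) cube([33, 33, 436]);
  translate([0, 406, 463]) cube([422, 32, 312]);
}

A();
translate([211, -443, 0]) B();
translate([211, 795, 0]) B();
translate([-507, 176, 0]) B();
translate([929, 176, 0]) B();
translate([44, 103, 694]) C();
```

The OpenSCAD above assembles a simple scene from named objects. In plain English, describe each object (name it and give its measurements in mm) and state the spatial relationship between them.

A is a table: top 739 mm (x) × 605 mm (y), 37 mm thick, upper face at z = 694 mm, on four round legs of 54 mm diameter, each leg's bounding box inset 25 mm from the nearest pair of top edges, running from z = 0 to the bottom of the top.

B is a simple wooden stool: a rectangular seat 317 mm (x) by 253 mm (y), 23 mm thick, top face at z = 422 mm, on four square legs, each 26×26 mm in cross-section. The legs rest on z = 0, each flush with a corner of the seat. Four stretchers, 26 mm wide and 28 mm tall, connect adjacent legs with their undersides at z = 245 mm, each running between the inner faces of the legs it joins and aligned with the legs' outer faces on the other axis.

C is a chair: 422×438 mm seat, 27 mm thick, top at z = 463 mm, on four 33 mm square corner legs flush with the seat edges. A 32 mm thick backrest slab spans the full seat width, extending 312 mm above the seat top, its back face flush with the seat's +y edge.

Four stools sit around the table at the −y, +y, −x, +x sides. The chair is on top of the table.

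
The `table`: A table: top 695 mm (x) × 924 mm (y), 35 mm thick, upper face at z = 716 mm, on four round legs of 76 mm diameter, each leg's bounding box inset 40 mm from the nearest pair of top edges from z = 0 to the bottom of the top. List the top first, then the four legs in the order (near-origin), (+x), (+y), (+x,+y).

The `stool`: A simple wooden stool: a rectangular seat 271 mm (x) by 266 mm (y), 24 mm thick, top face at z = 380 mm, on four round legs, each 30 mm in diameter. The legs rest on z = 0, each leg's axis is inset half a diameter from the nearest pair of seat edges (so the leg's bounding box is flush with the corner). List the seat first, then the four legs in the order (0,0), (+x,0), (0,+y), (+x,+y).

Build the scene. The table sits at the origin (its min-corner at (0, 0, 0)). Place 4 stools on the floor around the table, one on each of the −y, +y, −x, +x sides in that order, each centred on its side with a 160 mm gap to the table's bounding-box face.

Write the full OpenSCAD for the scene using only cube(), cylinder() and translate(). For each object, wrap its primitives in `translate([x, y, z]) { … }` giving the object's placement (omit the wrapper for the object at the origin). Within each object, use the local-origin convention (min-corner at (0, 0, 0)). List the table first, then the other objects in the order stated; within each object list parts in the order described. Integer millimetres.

translate([0, 0, 681]) cube([695, 924, 35]);
translate([78, 78, 0]) cylinder(h = 681, r = 38);
translate([617, 78, 0]) cylinder(h = 681, r = 38);
translate([78, 846, 0]) cylinder(h = 681, r = 38);
translate([617, 846, 0]) cylinder(h = 681, r = 38);
translate([212, -426, 0]) {
  translate([0, 0, 356]) cube([271, 266, 24]);
  translate([15, 15, 0]) cylinder(h = 356, r = 15);
  translate([256, 15, 0]) cylinder(h = 356, r = 15);
  translate([15, 251, 0]) cylinder(h = 356, r = 15);
  translate([256, 251, 0]) cylinder(h = 356, r = 15);
}
translate([212, 1084, 0]) {
  translate([0, 0, 356]) cube([271, 266, 24]);
  translate([15, 15, 0]) cylinder(h = 356, r = 15);
  translate([256, 15, 0]) cylinder(h = 356, r = 15);
  translate([15, 251, 0]) cylinder(h = 356, r = 15);
  translate([256, 251, 0]) cylinder(h = 356, r = 15);
}
translate([-431, 329, 0]) {
  translate([0, 0, 356]) cube([271, 266, 24]);
  translate([15, 15, 0]) cylinder(h = 356, r = 15);
  translate([256, 15, 0]) cylinder(h = 356, r = 15);
  translate([15, 251, 0]) cylinder(h = 356, r = 15);
  translate([256, 251, 0]) cylinder(h = 356, r = 15);
}
translate([855, 329, 0]) {
  translate([0, 0, 356]) cube([271, 266, 24]);
  translate([15, 15, 0]) cylinder(h = 356, r = 15);
  translate([256, 15, 0]) cylinder(h = 356, r = 15);
  translate([15, 251, 0]) cylinder(h = 356, r = 15);
  translate([256, 251, 0]) cylinder(h = 356, r = 15);
}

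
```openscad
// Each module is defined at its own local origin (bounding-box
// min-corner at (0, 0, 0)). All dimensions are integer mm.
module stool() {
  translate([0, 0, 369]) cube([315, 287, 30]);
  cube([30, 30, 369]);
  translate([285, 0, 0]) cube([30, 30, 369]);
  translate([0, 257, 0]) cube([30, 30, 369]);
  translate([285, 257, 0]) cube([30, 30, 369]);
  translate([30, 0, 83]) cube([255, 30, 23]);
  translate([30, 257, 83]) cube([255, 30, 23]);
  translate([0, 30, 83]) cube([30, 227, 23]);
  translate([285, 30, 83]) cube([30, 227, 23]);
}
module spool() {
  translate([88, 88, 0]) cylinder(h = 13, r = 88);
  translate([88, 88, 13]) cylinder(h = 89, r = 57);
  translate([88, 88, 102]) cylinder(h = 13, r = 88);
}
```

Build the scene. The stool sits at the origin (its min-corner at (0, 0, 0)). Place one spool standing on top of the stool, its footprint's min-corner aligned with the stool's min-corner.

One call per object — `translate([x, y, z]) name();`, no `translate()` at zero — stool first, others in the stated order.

stool();
translate([0, 0, 399]) spool();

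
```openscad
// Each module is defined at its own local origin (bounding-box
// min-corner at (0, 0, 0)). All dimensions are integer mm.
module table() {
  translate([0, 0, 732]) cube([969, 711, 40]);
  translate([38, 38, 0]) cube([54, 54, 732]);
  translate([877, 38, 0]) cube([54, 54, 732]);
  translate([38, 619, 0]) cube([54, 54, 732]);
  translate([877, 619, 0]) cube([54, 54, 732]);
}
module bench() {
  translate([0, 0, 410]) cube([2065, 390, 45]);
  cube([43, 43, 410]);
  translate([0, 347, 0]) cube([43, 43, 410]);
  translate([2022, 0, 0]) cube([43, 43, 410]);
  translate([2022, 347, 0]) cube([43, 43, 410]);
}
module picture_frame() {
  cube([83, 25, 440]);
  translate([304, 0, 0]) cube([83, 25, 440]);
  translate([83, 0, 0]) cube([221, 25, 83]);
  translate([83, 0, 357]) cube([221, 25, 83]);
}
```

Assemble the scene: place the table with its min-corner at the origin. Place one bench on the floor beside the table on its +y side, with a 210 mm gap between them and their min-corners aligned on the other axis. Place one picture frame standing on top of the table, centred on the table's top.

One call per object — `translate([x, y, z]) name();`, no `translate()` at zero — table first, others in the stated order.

table();
translate([0, 921, 0]) bench();
translate([291, 343, 772]) picture_frame();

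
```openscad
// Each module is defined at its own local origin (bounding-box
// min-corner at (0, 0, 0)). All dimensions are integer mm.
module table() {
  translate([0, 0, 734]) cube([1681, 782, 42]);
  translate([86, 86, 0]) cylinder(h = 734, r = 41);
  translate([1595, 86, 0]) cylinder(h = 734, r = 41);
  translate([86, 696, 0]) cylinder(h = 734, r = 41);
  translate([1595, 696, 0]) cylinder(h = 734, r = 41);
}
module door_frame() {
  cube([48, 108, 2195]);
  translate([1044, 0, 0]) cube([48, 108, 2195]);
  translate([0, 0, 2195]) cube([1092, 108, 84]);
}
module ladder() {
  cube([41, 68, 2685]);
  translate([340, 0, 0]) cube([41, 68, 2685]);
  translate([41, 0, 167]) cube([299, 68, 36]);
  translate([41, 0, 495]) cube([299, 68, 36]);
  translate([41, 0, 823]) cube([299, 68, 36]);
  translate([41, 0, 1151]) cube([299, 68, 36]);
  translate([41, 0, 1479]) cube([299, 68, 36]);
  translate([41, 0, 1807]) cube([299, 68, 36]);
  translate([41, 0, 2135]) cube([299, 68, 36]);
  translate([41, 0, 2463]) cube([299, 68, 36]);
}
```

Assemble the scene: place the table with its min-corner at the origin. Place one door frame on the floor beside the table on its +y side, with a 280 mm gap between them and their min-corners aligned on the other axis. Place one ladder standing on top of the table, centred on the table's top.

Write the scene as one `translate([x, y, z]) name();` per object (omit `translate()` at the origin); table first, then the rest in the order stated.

table();
translate([0, 1062, 0]) door_frame();
translate([650, 357, 776]) ladder();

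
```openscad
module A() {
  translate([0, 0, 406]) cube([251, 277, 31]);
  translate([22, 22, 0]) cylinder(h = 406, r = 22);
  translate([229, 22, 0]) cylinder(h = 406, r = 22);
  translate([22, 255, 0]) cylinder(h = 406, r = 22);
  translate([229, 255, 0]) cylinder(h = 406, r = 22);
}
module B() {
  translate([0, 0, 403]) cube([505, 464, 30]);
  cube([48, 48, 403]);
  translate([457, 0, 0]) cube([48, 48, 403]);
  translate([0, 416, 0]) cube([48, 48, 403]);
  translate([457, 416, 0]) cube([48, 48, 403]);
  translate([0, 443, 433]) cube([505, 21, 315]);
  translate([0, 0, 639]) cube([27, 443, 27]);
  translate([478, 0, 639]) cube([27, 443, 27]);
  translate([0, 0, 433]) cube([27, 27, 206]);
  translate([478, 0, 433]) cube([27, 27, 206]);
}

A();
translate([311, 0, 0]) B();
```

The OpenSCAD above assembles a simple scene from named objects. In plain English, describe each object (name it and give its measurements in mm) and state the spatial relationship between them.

A is a four-legged stool. The seat is a 251×277×31 mm slab whose top surface is at z = 437 mm; four round legs, each 44 mm in diameter, run from the floor (z = 0) to the underside of the seat, each leg's axis is inset half a diameter from the nearest pair of seat edges (so the leg's bounding box is flush with the corner).

B is a chair. The seat is a 505×464×30 mm slab with its top at z = 433 mm, on four 48×48 mm corner legs (flush with the seat edges, standing on z = 0). A flat backrest 21 mm thick, 315 mm tall, spans the full seat width and rises from the seat top along its +y edge, rear face flush with the rear of the seat. Two armrests of 27×27 mm section run along each side from the seat's front edge to the front of the backrest, top faces 233 mm above the seat top and outer faces flush with the seat's x-edges; a 27×27 mm post under the front of each armrest stands on the seat at the front corner.

The chair is on the floor beside the stool on its +x side.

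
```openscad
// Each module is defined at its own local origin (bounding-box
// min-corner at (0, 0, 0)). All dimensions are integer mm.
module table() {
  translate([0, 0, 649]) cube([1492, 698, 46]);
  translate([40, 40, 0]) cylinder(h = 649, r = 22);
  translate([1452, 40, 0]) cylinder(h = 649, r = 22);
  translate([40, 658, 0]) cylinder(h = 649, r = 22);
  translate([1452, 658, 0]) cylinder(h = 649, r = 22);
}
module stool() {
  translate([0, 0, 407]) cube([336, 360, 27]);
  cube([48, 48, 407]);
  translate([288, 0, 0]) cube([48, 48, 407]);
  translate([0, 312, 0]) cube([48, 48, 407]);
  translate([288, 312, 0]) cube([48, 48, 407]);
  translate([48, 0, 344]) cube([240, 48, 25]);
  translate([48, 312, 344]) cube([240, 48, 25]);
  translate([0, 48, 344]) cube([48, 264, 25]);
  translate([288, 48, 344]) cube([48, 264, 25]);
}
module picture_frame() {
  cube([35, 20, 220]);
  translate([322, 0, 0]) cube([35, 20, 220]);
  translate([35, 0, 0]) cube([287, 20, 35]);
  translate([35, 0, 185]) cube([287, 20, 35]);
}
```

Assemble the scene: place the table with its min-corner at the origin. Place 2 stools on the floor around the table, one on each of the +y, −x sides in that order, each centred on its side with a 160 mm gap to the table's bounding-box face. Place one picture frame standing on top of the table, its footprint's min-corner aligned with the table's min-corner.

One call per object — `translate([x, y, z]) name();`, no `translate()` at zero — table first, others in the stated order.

table();
translate([578, 858, 0]) stool();
translate([-496, 169, 0]) stool();
translate([0, 0, 695]) picture_frame();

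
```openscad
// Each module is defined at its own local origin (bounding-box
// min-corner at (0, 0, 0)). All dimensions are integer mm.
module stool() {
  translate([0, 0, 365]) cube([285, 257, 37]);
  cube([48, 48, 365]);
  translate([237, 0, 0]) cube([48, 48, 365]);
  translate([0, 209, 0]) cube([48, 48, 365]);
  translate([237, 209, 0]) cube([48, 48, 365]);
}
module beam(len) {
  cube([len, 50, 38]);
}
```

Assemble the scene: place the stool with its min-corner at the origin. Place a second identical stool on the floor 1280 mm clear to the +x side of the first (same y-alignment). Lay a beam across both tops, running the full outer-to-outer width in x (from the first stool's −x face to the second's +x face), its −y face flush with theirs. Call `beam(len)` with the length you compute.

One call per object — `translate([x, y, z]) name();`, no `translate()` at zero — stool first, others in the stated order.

stool();
translate([1565, 0, 0]) stool();
translate([0, 0, 402]) beam(1850);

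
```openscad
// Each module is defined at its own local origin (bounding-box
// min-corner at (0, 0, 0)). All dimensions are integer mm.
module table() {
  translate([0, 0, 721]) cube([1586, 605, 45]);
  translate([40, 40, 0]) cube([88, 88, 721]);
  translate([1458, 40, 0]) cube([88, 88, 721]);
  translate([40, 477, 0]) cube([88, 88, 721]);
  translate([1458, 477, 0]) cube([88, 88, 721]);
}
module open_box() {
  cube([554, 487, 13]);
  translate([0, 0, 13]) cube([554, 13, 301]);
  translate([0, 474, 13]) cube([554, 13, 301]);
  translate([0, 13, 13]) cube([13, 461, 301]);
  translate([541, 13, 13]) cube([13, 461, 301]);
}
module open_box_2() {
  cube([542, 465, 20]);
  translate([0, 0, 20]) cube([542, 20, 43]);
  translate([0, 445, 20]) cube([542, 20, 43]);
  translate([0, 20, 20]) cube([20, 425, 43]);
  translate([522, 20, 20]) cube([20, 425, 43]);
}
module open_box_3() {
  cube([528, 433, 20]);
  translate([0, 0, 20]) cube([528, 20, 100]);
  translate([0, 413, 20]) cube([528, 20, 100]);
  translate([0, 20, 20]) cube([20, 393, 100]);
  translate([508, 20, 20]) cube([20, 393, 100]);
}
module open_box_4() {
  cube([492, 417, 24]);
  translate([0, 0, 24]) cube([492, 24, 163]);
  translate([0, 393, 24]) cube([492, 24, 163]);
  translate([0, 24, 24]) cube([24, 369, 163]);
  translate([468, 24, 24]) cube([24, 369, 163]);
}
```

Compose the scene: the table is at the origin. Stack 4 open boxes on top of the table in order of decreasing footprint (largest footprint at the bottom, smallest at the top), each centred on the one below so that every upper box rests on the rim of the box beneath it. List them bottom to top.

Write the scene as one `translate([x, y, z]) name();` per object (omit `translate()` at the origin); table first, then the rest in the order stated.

table();
translate([516, 59, 766]) open_box();
translate([522, 70, 1080]) open_box_2();
translate([529, 86, 1143]) open_box_3();
translate([547, 94, 1263]) open_box_4();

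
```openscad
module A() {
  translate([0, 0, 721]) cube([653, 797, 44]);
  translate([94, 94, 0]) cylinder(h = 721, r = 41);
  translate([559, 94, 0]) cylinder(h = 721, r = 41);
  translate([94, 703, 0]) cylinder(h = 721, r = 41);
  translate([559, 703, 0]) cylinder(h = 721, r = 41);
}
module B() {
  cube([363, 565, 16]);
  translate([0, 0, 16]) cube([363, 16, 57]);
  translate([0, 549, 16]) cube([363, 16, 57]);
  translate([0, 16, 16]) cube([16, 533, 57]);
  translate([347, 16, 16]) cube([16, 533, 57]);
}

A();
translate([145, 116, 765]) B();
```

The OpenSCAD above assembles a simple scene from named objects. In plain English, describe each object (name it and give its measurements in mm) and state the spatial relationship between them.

A is a rectangular dining table. The top is 653×797×44 mm with its upper surface at z = 765 mm. It stands on four round legs of 82 mm diameter, each leg's bounding box inset 53 mm from the nearest pair of top edges, running from the floor to the underside of the top.

B is an open-topped rectangular box: outside dimensions 363×565×73 mm, with a uniform wall and base thickness of 16 mm. The base is a full 363×565 slab on the floor; four walls sit on top of the base. The front and back walls (the −y and +y sides) span the full width; the two side walls fit between them.

The open box is on top of the table, centred.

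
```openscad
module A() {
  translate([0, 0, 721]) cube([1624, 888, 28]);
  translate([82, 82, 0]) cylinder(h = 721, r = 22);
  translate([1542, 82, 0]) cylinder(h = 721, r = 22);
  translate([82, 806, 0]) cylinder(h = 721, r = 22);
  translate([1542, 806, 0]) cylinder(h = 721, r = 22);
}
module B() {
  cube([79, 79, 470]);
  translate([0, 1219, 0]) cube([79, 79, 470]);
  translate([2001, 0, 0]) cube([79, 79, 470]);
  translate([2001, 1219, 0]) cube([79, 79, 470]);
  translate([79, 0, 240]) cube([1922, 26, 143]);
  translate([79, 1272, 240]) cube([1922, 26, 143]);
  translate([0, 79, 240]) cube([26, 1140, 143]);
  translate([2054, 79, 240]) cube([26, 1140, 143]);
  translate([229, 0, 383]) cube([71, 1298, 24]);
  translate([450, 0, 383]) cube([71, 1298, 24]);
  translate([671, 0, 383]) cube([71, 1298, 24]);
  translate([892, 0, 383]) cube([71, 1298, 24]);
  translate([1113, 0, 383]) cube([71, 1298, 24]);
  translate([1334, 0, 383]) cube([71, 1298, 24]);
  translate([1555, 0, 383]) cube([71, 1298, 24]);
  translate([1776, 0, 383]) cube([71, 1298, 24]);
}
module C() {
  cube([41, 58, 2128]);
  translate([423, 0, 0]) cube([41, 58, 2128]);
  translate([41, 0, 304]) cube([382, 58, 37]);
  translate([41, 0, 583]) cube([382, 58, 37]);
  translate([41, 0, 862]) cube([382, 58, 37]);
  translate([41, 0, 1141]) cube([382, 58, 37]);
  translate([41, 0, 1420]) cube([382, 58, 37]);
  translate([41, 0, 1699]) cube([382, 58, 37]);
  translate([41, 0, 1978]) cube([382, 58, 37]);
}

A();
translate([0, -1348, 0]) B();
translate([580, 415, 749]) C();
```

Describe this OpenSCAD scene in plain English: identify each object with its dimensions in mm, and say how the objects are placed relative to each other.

A is a table: top 1624 mm (x) × 888 mm (y), 28 mm thick, upper face at z = 749 mm, on four round legs of 44 mm diameter, each leg's bounding box inset 60 mm from the nearest pair of top edges, running from z = 0 to the bottom of the top.

B is a bed frame 2080 mm long (x) by 1298 mm wide (y). Four 79×79 mm corner posts, 470 mm tall, at the corners of the footprint. Four rails of 26 mm thickness and 143 mm height run between adjacent posts with their undersides at z = 240 mm, their outer faces flush with the outside of the frame (the two x-running rails run between the posts' inner faces; the two y-running rails run between the posts' inner faces). 8 slats, each 71 mm wide (x) and 24 mm thick, lie across the top of the two x-running rails, running the full 1298 mm width of the frame in y; the slats are evenly spaced along x between the inner faces of the end posts with equal gaps (rounded down to the nearest mm) at the −x end and between each pair — any rounding remainder accumulates at the +x end.

C is a wooden ladder with two side rails of 41×58 mm section and 2128 mm height, set 464 mm apart overall. Between them run 7 rectangular rungs (58 mm deep, 37 mm thick), front faces flush with the rails' −y face. The bottom of the first rung is 304 mm above the floor and each subsequent rung is 279 mm higher than the one below.

The bed frame is on the floor beside the table on its −y side. The ladder is on top of the table, centred.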